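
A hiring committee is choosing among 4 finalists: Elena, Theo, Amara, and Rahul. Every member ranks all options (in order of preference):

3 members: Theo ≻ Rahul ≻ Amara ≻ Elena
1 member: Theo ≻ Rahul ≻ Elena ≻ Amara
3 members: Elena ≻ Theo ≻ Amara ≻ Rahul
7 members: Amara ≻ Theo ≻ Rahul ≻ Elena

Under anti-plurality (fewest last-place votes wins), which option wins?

Theo

Last-place votes: Elena 10, Theo 0, Amara 1, Rahul 3.
Theo is ranked last by the fewest voters, so Theo wins.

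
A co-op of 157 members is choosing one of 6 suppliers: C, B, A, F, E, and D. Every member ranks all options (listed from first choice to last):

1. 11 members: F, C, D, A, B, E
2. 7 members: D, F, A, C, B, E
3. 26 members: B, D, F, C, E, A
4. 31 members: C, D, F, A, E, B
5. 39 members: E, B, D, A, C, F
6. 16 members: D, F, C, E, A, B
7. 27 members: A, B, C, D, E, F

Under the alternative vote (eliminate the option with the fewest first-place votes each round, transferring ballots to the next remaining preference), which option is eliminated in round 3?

Round 1: C 31, B 26, A 27, F 11, E 39, D 23. Eliminate F.
Round 2: C 42, B 26, A 27, E 39, D 23. Eliminate D.
Round 3: C 58, B 26, A 34, E 39. Eliminate B.

B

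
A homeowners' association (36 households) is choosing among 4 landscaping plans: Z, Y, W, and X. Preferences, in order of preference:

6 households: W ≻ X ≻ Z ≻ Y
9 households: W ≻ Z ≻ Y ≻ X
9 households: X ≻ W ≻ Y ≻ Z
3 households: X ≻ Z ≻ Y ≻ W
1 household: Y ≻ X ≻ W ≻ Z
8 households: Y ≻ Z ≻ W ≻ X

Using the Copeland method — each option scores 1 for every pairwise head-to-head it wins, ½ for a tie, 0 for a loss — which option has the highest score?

W

Z: ties Y; loses to W and X → score 0.5.
Y: ties Z and X; loses to W → score 1.
W: beats Z, Y, and X → score 3.
X: beats Z; ties Y; loses to W → score 1.5.
W has the best pairwise record.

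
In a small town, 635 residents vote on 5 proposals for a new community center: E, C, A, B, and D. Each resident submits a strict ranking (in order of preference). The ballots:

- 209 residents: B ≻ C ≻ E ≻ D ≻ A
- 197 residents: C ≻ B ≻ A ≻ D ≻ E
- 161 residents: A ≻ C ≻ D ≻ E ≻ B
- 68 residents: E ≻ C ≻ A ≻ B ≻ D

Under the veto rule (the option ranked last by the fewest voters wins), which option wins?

C

Last-place votes: E 197, C 0, A 209, B 161, D 68.
C is ranked last by the fewest voters, so C wins.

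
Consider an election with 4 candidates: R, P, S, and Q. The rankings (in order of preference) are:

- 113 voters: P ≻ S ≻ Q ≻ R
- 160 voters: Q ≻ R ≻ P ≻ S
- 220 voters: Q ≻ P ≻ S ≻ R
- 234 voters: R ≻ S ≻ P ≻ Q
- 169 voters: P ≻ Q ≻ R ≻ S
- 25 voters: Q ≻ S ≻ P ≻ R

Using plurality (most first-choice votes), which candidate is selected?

Q

First-place votes: R 234, P 282, S 0, Q 405.
Q has the most first-place votes.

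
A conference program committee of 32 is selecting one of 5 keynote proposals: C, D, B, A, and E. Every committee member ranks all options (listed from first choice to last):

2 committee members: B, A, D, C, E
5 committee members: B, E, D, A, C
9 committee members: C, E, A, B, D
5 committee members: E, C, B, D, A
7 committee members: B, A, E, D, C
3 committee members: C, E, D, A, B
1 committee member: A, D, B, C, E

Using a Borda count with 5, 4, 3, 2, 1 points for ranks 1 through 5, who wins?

E

C: 2·2 + 5·1 + 9·5 + 5·4 + 7·1 + 3·5 + 1·2 = 98
D: 2·3 + 5·3 + 9·1 + 5·2 + 7·2 + 3·3 + 1·4 = 67
B: 2·5 + 5·5 + 9·2 + 5·3 + 7·5 + 3·1 + 1·3 = 109
A: 2·4 + 5·2 + 9·3 + 5·1 + 7·4 + 3·2 + 1·5 = 89
E: 2·1 + 5·4 + 9·4 + 5·5 + 7·3 + 3·4 + 1·1 = 117
E has the highest Borda score (117).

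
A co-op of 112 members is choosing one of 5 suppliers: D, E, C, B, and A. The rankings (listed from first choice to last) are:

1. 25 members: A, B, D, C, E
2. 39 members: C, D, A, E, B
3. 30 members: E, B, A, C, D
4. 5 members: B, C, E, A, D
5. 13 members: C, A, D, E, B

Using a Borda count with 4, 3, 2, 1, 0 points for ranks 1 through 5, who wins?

A

D: 25·2 + 39·3 + 30·0 + 5·0 + 13·2 = 193
E: 25·0 + 39·1 + 30·4 + 5·2 + 13·1 = 182
C: 25·1 + 39·4 + 30·1 + 5·3 + 13·4 = 278
B: 25·3 + 39·0 + 30·3 + 5·4 + 13·0 = 185
A: 25·4 + 39·2 + 30·2 + 5·1 + 13·3 = 282
A has the highest Borda score (282).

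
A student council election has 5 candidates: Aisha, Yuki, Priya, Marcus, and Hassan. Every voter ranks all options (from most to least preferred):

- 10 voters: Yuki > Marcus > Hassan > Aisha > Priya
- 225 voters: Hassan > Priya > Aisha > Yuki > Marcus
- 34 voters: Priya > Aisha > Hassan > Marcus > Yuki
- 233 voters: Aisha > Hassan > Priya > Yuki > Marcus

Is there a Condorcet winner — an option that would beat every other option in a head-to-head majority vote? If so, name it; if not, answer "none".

Checking pairwise contests:
Priya beats Aisha 259–243.
Aisha beats Yuki 492–10.
Hassan beats Priya 468–34.
Aisha beats Marcus 492–10.
Aisha beats Hassan 267–235.
Every option loses at least one head-to-head, so there is no Condorcet winner.

none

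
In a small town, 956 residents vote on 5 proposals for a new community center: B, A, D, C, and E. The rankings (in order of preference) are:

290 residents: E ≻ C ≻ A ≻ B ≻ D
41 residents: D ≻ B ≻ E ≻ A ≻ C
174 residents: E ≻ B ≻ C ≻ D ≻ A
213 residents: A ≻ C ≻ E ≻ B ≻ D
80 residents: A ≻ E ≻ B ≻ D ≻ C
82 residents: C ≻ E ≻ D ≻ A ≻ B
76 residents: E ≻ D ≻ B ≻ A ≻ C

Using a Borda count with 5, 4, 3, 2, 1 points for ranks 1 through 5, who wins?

E

B: 290·2 + 41·4 + 174·4 + 213·2 + 80·3 + 82·1 + 76·3 = 2416
A: 290·3 + 41·2 + 174·1 + 213·5 + 80·5 + 82·2 + 76·2 = 2907
D: 290·1 + 41·5 + 174·2 + 213·1 + 80·2 + 82·3 + 76·4 = 1766
C: 290·4 + 41·1 + 174·3 + 213·4 + 80·1 + 82·5 + 76·1 = 3141
E: 290·5 + 41·3 + 174·5 + 213·3 + 80·4 + 82·4 + 76·5 = 4110
E has the highest Borda score (4110).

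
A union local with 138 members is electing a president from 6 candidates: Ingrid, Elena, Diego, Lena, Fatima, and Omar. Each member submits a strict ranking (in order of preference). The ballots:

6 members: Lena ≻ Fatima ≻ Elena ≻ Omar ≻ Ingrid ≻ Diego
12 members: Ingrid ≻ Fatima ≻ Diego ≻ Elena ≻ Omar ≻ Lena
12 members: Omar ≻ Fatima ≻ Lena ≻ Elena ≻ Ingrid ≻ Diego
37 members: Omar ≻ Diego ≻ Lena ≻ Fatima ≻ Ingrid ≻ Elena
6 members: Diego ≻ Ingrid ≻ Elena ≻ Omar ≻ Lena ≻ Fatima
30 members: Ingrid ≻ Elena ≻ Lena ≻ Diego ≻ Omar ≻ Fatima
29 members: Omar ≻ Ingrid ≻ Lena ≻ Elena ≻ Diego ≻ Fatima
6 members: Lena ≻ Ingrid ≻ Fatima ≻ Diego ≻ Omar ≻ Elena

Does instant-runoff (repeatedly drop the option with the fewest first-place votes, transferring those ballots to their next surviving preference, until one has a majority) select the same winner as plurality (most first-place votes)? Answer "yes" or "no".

Instant-runoff — R1 Ingrid 42, Elena 0, Diego 6, Lena 12, Fatima 0, Omar 78 (Omar winner). Winner: Omar.
Plurality — first-place votes: Ingrid 42, Elena 0, Diego 6, Lena 12, Fatima 0, Omar 78. Winner: Omar.
The two methods agree.

yes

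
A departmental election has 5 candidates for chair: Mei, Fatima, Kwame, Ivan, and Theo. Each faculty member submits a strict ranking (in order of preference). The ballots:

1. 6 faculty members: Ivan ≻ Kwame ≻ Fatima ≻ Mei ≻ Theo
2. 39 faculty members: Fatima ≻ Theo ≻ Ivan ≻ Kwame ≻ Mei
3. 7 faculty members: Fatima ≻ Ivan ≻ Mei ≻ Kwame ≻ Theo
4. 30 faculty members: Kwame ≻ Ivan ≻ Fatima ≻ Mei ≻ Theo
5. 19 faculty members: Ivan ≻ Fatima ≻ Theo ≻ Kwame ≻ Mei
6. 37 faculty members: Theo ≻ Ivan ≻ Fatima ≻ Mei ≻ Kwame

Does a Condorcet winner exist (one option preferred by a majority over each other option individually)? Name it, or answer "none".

Checking pairwise contests:
Fatima beats Mei 138–0.
Ivan beats Fatima 92–46.
Fatima beats Kwame 102–36.
Theo beats Ivan 76–62.
Fatima beats Theo 101–37.
Every option loses at least one head-to-head, so there is no Condorcet winner.

none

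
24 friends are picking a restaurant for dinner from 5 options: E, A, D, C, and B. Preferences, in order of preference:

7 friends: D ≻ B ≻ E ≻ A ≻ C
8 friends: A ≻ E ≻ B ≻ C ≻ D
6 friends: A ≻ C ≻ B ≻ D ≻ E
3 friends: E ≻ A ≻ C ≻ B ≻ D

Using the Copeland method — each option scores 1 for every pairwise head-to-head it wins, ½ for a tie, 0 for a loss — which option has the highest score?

E: beats C; loses to A, D, and B → score 1.
A: beats E, D, C, and B → score 4.
D: beats E; loses to A, C, and B → score 1.
C: beats D; loses to E, A, and B → score 1.
B: beats E, D, and C; loses to A → score 3.
A has the best pairwise record.

A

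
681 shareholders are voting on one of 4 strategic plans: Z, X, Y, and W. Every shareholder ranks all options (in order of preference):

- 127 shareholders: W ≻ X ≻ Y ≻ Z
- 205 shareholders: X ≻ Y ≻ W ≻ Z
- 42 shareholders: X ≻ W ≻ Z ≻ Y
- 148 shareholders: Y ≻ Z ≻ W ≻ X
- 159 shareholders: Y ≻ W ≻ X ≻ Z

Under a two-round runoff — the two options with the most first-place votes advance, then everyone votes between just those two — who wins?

X

Round 1 first-place votes: Z 0, X 247, Y 307, W 127.
Y and X advance.
Runoff: Y is preferred to X by 307 voters; X by 374.
X wins the runoff.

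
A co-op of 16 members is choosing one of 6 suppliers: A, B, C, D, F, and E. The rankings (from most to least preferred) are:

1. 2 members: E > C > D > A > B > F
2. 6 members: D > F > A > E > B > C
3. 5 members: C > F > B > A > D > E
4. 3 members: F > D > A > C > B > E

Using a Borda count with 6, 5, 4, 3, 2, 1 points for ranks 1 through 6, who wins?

A: 2·3 + 6·4 + 5·3 + 3·4 = 57
B: 2·2 + 6·2 + 5·4 + 3·2 = 42
C: 2·5 + 6·1 + 5·6 + 3·3 = 55
D: 2·4 + 6·6 + 5·2 + 3·5 = 69
F: 2·1 + 6·5 + 5·5 + 3·6 = 75
E: 2·6 + 6·3 + 5·1 + 3·1 = 38
F has the highest Borda score (75).

F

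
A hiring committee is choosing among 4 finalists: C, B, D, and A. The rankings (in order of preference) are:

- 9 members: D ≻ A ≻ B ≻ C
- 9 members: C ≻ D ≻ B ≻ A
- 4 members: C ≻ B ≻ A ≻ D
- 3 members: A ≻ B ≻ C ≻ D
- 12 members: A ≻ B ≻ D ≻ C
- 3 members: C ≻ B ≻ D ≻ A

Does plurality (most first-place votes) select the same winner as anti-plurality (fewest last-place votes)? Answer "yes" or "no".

no

Plurality — first-place votes: C 16, B 0, D 9, A 15. Winner: C.
Anti-plurality — last-place votes: C 21, B 0, D 7, A 12. Winner: B.
The two methods disagree.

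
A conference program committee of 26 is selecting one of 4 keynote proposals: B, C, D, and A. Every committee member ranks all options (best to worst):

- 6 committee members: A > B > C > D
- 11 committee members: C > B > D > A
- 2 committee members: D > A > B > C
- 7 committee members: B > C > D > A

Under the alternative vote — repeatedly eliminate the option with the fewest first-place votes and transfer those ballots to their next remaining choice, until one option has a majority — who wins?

Round 1: B 7, C 11, D 2, A 6. Eliminate D.
Round 2: B 7, C 11, A 8. Eliminate B.
Round 3: C 18, A 8. C has a majority.

C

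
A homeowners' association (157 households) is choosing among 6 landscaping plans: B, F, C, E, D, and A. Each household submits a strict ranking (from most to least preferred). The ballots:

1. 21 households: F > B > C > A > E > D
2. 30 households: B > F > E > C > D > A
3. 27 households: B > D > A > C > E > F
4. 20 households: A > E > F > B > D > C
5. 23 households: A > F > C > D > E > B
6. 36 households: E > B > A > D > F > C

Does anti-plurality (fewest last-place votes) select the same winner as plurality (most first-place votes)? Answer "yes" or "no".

no

Anti-plurality — last-place votes: B 23, F 27, C 56, E 0, D 21, A 30. Winner: E.
Plurality — first-place votes: B 57, F 21, C 0, E 36, D 0, A 43. Winner: B.
The two methods disagree.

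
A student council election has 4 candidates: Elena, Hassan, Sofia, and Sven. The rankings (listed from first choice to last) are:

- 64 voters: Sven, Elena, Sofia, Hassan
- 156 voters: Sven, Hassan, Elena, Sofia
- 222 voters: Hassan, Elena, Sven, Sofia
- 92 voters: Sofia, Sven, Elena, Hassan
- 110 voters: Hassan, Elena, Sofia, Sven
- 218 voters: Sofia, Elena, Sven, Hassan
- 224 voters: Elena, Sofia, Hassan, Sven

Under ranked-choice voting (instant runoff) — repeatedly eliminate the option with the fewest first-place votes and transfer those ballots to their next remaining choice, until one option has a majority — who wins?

Sofia

Round 1: Elena 224, Hassan 332, Sofia 310, Sven 220. Eliminate Sven.
Round 2: Elena 288, Hassan 488, Sofia 310. Eliminate Elena.
Round 3: Hassan 488, Sofia 598. Sofia has a majority.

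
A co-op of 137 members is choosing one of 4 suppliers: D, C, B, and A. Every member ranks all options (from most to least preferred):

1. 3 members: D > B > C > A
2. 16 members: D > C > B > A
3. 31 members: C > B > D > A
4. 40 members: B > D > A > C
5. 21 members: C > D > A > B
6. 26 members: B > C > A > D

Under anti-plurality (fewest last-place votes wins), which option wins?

Last-place votes: D 26, C 40, B 21, A 50.
B is ranked last by the fewest voters, so B wins.

B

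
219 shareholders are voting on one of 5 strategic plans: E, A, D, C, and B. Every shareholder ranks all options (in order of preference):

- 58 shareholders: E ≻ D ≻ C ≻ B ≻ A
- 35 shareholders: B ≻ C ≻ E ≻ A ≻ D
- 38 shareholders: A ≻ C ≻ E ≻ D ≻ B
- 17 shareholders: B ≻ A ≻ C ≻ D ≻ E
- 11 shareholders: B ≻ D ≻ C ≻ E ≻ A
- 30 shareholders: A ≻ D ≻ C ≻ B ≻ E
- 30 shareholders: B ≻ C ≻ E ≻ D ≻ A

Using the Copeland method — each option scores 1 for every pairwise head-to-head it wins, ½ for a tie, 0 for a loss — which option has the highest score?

C

E: beats A and D; loses to C and B → score 2.
A: beats D; loses to E, C, and B → score 1.
D: beats B; loses to E, A, and C → score 1.
C: beats E, A, D, and B → score 4.
B: beats E and A; loses to D and C → score 2.
C has the best pairwise record.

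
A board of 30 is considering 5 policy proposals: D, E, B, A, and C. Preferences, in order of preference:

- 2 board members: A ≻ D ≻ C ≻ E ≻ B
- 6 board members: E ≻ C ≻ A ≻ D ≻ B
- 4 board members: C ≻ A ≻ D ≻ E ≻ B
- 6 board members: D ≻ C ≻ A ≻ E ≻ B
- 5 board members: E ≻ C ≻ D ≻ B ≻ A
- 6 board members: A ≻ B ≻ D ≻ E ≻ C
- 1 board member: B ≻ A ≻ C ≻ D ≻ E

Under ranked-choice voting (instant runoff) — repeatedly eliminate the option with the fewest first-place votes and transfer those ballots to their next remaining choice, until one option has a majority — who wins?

Round 1: D 6, E 11, B 1, A 8, C 4. Eliminate B.
Round 2: D 6, E 11, A 9, C 4. Eliminate C.
Round 3: D 6, E 11, A 13. Eliminate D.
Round 4: E 11, A 19. A has a majority.

A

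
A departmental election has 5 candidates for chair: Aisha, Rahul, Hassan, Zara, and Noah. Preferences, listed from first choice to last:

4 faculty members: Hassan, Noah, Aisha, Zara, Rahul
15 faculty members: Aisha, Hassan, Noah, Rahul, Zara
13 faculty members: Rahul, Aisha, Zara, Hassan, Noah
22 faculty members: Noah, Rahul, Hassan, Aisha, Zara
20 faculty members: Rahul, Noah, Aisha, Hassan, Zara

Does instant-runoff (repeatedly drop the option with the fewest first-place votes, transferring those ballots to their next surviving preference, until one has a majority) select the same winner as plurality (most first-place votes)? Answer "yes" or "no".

no

Instant-runoff — R1 Aisha 15, Rahul 33, Hassan 4, Zara 0, Noah 22 (Zara out); R2 Aisha 15, Rahul 33, Hassan 4, Noah 22 (Hassan out); R3 Aisha 15, Rahul 33, Noah 26 (Aisha out); R4 Rahul 33, Noah 41 (Noah winner). Winner: Noah.
Plurality — first-place votes: Aisha 15, Rahul 33, Hassan 4, Zara 0, Noah 22. Winner: Rahul.
The two methods disagree.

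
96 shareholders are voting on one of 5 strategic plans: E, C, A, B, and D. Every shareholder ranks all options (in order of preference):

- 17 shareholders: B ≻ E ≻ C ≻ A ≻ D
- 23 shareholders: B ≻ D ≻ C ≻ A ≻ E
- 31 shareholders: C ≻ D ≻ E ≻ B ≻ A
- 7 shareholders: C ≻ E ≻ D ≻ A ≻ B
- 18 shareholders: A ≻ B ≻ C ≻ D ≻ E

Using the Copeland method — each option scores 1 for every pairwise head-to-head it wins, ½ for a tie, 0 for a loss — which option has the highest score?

B

E: beats A; loses to C, B, and D → score 1.
C: beats E, A, and D; loses to B → score 3.
A: loses to E, C, B, and D → score 0.
B: beats E, C, A, and D → score 4.
D: beats E and A; loses to C and B → score 2.
B has the best pairwise record.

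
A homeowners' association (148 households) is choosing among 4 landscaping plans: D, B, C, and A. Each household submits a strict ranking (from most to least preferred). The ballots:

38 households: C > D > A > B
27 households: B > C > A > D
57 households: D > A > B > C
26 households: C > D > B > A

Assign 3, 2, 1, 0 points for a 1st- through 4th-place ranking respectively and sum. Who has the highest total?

D: 38·2 + 27·0 + 57·3 + 26·2 = 299
B: 38·0 + 27·3 + 57·1 + 26·1 = 164
C: 38·3 + 27·2 + 57·0 + 26·3 = 246
A: 38·1 + 27·1 + 57·2 + 26·0 = 179
D has the highest Borda score (299).

D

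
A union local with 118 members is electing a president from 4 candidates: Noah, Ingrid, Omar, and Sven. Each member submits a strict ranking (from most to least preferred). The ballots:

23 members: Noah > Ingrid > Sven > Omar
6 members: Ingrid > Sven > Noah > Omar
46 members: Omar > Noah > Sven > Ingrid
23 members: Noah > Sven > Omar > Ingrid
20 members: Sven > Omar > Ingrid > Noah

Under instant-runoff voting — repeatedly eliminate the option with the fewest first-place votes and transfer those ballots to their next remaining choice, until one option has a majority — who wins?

Round 1: Noah 46, Ingrid 6, Omar 46, Sven 20. Eliminate Ingrid.
Round 2: Noah 46, Omar 46, Sven 26. Eliminate Sven.
Round 3: Noah 52, Omar 66. Omar has a majority.

Omar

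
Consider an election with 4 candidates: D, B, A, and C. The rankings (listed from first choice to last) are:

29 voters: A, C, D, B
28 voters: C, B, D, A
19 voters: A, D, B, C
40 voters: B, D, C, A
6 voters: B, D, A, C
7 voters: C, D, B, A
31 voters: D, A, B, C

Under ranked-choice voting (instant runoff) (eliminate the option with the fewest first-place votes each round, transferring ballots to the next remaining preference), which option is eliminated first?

Round 1: D 31, B 46, A 48, C 35. Eliminate D.

D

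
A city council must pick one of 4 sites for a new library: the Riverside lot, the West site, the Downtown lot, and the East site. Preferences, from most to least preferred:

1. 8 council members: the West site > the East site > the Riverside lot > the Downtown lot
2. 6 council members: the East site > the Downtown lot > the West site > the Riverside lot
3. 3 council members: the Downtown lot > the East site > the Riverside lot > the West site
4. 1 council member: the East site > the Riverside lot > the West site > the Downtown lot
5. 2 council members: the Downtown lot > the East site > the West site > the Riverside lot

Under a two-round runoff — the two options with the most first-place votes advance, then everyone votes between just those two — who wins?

Round 1 first-place votes: the Riverside lot 0, the West site 8, the Downtown lot 5, the East site 7.
the West site and the East site advance.
Runoff: the West site is preferred to the East site by 8 voters; the East site by 12.
the East site wins the runoff.

the East site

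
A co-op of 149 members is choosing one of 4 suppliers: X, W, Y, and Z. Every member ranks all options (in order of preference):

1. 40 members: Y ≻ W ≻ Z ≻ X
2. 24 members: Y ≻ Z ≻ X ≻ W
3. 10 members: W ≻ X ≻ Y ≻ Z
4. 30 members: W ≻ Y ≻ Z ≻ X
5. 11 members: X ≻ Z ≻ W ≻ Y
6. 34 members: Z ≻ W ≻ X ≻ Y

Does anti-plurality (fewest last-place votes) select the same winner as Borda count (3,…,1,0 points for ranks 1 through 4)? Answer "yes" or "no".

no

Anti-plurality — last-place votes: X 70, W 24, Y 45, Z 10. Winner: Z.
Borda — scores: X 111, W 279, Y 262, Z 242. Winner: W.
The two methods disagree.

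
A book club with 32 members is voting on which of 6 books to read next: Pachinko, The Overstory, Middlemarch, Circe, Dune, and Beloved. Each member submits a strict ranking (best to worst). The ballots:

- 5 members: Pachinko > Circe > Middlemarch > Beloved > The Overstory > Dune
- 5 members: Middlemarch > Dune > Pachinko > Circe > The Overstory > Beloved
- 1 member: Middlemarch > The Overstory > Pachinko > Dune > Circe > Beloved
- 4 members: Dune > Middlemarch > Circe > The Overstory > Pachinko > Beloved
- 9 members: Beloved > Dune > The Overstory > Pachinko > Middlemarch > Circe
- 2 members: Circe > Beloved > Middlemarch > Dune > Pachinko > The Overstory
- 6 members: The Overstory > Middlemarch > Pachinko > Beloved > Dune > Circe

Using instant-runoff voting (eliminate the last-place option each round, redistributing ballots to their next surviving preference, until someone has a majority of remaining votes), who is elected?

Middlemarch

Round 1: Pachinko 5, The Overstory 6, Middlemarch 6, Circe 2, Dune 4, Beloved 9. Eliminate Circe.
Round 2: Pachinko 5, The Overstory 6, Middlemarch 6, Dune 4, Beloved 11. Eliminate Dune.
Round 3: Pachinko 5, The Overstory 6, Middlemarch 10, Beloved 11. Eliminate Pachinko.
Round 4: The Overstory 6, Middlemarch 15, Beloved 11. Eliminate The Overstory.
Round 5: Middlemarch 21, Beloved 11. Middlemarch has a majority.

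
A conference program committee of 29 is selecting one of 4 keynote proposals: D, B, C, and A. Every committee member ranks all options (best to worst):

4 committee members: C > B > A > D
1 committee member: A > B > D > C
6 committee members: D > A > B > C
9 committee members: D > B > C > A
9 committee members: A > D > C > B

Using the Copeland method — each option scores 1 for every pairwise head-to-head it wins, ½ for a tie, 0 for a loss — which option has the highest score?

D: beats B, C, and A → score 3.
B: beats C; loses to D and A → score 1.
C: loses to D, B, and A → score 0.
A: beats B and C; loses to D → score 2.
D has the best pairwise record.

D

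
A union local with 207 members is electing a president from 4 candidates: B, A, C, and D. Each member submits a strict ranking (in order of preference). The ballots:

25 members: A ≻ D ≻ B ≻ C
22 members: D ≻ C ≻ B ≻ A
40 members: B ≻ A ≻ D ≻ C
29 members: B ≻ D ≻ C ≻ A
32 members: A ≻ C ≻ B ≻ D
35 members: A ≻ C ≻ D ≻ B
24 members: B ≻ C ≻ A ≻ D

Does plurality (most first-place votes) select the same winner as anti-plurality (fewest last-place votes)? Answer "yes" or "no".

Plurality — first-place votes: B 93, A 92, C 0, D 22. Winner: B.
Anti-plurality — last-place votes: B 35, A 51, C 65, D 56. Winner: B.
The two methods agree.

yes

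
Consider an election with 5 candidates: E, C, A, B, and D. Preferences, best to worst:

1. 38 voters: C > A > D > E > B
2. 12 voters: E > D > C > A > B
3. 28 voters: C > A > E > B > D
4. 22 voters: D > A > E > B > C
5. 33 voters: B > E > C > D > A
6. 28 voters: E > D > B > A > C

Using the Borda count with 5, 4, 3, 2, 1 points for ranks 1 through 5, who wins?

E

E: 38·2 + 12·5 + 28·3 + 22·3 + 33·4 + 28·5 = 558
C: 38·5 + 12·3 + 28·5 + 22·1 + 33·3 + 28·1 = 515
A: 38·4 + 12·2 + 28·4 + 22·4 + 33·1 + 28·2 = 465
B: 38·1 + 12·1 + 28·2 + 22·2 + 33·5 + 28·3 = 399
D: 38·3 + 12·4 + 28·1 + 22·5 + 33·2 + 28·4 = 478
E has the highest Borda score (558).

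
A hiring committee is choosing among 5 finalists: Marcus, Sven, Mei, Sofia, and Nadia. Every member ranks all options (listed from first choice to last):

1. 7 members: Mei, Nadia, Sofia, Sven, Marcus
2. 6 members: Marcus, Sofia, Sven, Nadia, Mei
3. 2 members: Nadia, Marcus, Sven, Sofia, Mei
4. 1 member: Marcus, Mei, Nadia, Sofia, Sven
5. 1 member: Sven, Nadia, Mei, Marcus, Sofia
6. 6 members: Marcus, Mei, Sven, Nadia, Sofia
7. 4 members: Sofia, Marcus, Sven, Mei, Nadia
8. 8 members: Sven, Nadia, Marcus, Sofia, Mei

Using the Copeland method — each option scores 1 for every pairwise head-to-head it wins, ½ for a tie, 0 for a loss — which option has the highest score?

Marcus

Marcus: beats Sven, Mei, and Sofia; loses to Nadia → score 3.
Sven: beats Mei and Nadia; loses to Marcus and Sofia → score 2.
Mei: beats Nadia; loses to Marcus, Sven, and Sofia → score 1.
Sofia: beats Sven and Mei; loses to Marcus and Nadia → score 2.
Nadia: beats Marcus and Sofia; loses to Sven and Mei → score 2.
Marcus has the best pairwise record.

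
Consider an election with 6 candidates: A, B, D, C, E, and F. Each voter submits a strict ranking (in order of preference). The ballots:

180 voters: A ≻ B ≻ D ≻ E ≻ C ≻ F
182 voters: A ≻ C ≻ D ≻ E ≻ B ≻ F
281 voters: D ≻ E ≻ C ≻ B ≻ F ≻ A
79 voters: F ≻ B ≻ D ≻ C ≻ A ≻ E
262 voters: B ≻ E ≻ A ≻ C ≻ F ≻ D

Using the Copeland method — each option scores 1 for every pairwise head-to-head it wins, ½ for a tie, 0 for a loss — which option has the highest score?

A: beats D, C, and F; loses to B and E → score 3.
B: beats A, D, C, E, and F → score 5.
D: beats C, E, and F; loses to A and B → score 3.
C: beats F; loses to A, B, D, and E → score 1.
E: beats A, C, and F; loses to B and D → score 3.
F: loses to A, B, D, C, and E → score 0.
B has the best pairwise record.

B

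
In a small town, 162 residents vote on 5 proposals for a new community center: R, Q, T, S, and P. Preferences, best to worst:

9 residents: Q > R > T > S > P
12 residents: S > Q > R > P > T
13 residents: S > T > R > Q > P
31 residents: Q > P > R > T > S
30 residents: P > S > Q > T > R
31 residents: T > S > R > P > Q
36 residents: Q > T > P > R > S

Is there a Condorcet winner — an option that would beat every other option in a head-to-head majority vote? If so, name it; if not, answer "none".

Checking pairwise contests:
Q beats R 118–44.
S beats Q 86–76.
Q beats T 118–44.
T beats S 107–55.
Q beats P 101–61.
Every option loses at least one head-to-head, so there is no Condorcet winner.

none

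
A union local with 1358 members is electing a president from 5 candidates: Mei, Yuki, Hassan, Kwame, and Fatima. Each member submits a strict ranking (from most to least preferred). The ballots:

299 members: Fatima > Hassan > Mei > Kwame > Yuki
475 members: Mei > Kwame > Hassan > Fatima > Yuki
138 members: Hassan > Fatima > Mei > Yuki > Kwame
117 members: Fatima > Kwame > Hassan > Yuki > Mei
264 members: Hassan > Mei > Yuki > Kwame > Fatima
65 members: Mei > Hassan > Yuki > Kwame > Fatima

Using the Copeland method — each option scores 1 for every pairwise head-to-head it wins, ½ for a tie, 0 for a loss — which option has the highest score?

Mei: beats Yuki, Kwame, and Fatima; loses to Hassan → score 3.
Yuki: loses to Mei, Hassan, Kwame, and Fatima → score 0.
Hassan: beats Mei, Yuki, Kwame, and Fatima → score 4.
Kwame: beats Yuki and Fatima; loses to Mei and Hassan → score 2.
Fatima: beats Yuki; loses to Mei, Hassan, and Kwame → score 1.
Hassan has the best pairwise record.

Hassan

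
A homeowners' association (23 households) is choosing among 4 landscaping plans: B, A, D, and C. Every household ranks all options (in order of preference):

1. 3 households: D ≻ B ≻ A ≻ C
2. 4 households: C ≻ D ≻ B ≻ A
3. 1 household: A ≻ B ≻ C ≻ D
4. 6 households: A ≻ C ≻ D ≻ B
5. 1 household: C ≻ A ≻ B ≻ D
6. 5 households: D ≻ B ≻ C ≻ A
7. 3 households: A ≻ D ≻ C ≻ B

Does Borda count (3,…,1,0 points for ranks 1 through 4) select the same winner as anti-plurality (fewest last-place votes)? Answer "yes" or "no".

yes

Borda — scores: B 23, A 35, D 44, C 36. Winner: D.
Anti-plurality — last-place votes: B 9, A 9, D 2, C 3. Winner: D.
The two methods agree.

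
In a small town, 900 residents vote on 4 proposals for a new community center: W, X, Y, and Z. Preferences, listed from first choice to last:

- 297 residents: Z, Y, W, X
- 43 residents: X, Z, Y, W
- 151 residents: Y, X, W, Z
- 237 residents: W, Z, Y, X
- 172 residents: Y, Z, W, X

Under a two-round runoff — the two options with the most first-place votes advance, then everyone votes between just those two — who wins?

Round 1 first-place votes: W 237, X 43, Y 323, Z 297.
Y and Z advance.
Runoff: Y is preferred to Z by 323 voters; Z by 577.
Z wins the runoff.

Z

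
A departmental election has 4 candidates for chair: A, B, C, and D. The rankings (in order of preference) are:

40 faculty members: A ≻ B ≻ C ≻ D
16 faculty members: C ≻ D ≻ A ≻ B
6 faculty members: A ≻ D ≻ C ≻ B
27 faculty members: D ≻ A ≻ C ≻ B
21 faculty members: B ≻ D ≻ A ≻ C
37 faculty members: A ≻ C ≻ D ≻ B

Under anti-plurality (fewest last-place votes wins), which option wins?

A

Last-place votes: A 0, B 86, C 21, D 40.
A is ranked last by the fewest voters, so A wins.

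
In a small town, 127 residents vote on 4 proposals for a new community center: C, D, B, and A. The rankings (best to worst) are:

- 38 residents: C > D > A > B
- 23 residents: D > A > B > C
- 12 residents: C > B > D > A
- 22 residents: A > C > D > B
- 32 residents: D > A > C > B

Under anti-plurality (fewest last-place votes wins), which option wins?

D

Last-place votes: C 23, D 0, B 92, A 12.
D is ranked last by the fewest voters, so D wins.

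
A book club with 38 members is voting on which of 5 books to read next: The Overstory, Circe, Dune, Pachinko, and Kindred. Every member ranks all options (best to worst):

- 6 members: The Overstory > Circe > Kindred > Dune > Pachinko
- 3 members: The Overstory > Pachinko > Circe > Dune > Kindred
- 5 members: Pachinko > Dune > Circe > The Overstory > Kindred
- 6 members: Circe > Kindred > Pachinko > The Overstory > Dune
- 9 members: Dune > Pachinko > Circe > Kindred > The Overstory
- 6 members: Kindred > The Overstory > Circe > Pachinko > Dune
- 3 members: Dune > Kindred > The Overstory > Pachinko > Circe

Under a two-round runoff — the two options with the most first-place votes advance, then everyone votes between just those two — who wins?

Round 1 first-place votes: The Overstory 9, Circe 6, Dune 12, Pachinko 5, Kindred 6.
Dune and The Overstory advance.
Runoff: Dune is preferred to The Overstory by 17 voters; The Overstory by 21.
The Overstory wins the runoff.

The Overstory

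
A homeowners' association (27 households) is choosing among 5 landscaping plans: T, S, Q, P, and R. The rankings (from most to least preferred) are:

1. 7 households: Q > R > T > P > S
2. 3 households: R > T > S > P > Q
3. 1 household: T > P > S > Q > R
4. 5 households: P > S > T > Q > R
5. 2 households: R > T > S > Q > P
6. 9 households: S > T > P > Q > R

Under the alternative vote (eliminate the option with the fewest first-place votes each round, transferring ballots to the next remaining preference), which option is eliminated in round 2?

Round 1: T 1, S 9, Q 7, P 5, R 5. Eliminate T.
Round 2: S 9, Q 7, P 6, R 5. Eliminate R.

R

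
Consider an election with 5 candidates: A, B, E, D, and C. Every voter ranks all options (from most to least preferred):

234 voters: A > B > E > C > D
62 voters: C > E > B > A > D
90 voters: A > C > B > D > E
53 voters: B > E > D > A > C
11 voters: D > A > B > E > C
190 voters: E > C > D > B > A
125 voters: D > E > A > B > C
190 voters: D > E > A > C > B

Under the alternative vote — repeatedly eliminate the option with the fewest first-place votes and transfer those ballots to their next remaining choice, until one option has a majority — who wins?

Round 1: A 324, B 53, E 190, D 326, C 62. Eliminate B.
Round 2: A 324, E 243, D 326, C 62. Eliminate C.
Round 3: A 324, E 305, D 326. Eliminate E.
Round 4: A 386, D 569. D has a majority.

D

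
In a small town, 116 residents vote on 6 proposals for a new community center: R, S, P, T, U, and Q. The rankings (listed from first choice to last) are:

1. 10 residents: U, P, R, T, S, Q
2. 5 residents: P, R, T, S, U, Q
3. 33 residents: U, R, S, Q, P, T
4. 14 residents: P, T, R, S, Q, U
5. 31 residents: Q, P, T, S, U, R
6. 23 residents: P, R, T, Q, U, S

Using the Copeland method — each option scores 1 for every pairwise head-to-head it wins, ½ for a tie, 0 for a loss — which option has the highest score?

R: beats S, T, and Q; loses to P and U → score 3.
S: beats Q; loses to R, P, T, and U → score 1.
P: beats R, S, T, and U; loses to Q → score 4.
T: beats S and U; loses to R, P, and Q → score 2.
U: beats R and S; loses to P, T, and Q → score 2.
Q: beats P, T, and U; loses to R and S → score 3.
P has the best pairwise record.

P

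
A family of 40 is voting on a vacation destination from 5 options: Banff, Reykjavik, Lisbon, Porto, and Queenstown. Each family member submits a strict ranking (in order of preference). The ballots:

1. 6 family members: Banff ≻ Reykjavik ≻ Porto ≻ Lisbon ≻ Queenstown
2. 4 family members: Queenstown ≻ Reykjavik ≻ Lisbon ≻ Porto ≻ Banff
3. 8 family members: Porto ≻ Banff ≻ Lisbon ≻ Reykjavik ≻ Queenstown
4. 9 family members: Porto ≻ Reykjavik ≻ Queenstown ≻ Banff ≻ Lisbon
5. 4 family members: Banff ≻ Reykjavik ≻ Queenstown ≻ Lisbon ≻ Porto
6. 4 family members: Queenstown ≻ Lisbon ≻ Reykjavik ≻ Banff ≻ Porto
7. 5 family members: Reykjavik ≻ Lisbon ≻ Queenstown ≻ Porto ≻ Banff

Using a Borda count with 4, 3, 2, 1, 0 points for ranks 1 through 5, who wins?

Banff: 6·4 + 4·0 + 8·3 + 9·1 + 4·4 + 4·1 + 5·0 = 77
Reykjavik: 6·3 + 4·3 + 8·1 + 9·3 + 4·3 + 4·2 + 5·4 = 105
Lisbon: 6·1 + 4·2 + 8·2 + 9·0 + 4·1 + 4·3 + 5·3 = 61
Porto: 6·2 + 4·1 + 8·4 + 9·4 + 4·0 + 4·0 + 5·1 = 89
Queenstown: 6·0 + 4·4 + 8·0 + 9·2 + 4·2 + 4·4 + 5·2 = 68
Reykjavik has the highest Borda score (105).

Reykjavik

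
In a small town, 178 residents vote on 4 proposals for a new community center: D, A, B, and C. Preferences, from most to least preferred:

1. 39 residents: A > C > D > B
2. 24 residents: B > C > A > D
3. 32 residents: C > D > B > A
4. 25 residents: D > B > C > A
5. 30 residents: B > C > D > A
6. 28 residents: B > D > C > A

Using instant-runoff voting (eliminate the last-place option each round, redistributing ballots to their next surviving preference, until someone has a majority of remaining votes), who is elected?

Round 1: D 25, A 39, B 82, C 32. Eliminate D.
Round 2: A 39, B 107, C 32. B has a majority.

B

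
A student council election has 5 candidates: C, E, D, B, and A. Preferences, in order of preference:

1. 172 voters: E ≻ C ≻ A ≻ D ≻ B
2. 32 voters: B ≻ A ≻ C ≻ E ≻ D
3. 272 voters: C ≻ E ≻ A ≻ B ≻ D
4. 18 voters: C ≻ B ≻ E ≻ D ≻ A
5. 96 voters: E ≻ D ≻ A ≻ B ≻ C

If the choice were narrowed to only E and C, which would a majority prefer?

C

Voters preferring E to C: 268; preferring C to E: 322.
C wins the head-to-head.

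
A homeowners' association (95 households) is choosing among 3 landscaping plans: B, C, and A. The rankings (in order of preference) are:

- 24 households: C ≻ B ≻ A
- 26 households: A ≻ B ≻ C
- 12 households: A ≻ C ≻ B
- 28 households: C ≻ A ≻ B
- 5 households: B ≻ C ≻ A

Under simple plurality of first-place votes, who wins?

C

First-place votes: B 5, C 52, A 38.
C has the most first-place votes.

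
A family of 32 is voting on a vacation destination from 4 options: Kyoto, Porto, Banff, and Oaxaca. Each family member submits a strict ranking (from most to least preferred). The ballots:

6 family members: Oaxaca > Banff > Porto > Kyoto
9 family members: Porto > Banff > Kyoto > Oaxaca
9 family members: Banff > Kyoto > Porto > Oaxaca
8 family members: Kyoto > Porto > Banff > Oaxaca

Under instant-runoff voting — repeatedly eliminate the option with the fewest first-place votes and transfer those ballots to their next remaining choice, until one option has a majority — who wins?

Round 1: Kyoto 8, Porto 9, Banff 9, Oaxaca 6. Eliminate Oaxaca.
Round 2: Kyoto 8, Porto 9, Banff 15. Eliminate Kyoto.
Round 3: Porto 17, Banff 15. Porto has a majority.

Porto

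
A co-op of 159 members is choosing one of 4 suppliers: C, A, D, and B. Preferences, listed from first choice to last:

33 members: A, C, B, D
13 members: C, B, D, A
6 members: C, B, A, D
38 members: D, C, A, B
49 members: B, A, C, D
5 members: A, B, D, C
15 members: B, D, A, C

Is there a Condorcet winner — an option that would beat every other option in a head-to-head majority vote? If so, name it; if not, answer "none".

Checking pairwise contests:
A beats C 102–57.
B beats A 83–76.
C beats D 101–58.
C beats B 90–69.
Every option loses at least one head-to-head, so there is no Condorcet winner.

none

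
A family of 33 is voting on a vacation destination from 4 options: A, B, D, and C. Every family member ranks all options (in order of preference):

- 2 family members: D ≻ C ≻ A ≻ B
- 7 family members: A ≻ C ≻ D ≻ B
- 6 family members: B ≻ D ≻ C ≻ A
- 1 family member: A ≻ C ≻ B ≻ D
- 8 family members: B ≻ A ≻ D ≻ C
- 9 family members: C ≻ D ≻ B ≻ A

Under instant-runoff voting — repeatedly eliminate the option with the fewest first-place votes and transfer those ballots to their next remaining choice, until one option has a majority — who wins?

C

Round 1: A 8, B 14, D 2, C 9. Eliminate D.
Round 2: A 8, B 14, C 11. Eliminate A.
Round 3: B 14, C 19. C has a majority.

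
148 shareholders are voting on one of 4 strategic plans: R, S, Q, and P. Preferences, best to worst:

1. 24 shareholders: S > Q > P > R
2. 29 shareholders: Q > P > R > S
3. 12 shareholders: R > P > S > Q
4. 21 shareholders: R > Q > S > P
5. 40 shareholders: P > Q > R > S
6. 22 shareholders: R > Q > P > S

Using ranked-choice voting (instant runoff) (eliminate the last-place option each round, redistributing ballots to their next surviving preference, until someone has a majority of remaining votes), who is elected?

Round 1: R 55, S 24, Q 29, P 40. Eliminate S.
Round 2: R 55, Q 53, P 40. Eliminate P.
Round 3: R 55, Q 93. Q has a majority.

Q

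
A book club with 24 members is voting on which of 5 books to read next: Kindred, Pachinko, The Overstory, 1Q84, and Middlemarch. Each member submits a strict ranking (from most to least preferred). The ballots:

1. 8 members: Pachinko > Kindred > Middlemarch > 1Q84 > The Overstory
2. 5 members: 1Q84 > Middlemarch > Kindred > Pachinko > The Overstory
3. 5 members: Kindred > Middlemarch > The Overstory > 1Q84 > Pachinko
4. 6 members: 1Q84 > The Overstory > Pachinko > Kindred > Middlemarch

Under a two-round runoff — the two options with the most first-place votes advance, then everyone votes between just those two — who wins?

1Q84

Round 1 first-place votes: Kindred 5, Pachinko 8, The Overstory 0, 1Q84 11, Middlemarch 0.
1Q84 and Pachinko advance.
Runoff: 1Q84 is preferred to Pachinko by 16 voters; Pachinko by 8.
1Q84 wins the runoff.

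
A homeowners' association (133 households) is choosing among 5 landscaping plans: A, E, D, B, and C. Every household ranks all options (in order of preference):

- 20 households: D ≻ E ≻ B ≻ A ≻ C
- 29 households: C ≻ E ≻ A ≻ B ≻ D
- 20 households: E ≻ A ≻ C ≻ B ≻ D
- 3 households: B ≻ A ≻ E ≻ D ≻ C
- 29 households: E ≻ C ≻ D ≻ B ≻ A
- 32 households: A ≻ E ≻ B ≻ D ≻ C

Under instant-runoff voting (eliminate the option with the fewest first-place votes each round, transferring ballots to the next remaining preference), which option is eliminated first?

B

Round 1: A 32, E 49, D 20, B 3, C 29. Eliminate B.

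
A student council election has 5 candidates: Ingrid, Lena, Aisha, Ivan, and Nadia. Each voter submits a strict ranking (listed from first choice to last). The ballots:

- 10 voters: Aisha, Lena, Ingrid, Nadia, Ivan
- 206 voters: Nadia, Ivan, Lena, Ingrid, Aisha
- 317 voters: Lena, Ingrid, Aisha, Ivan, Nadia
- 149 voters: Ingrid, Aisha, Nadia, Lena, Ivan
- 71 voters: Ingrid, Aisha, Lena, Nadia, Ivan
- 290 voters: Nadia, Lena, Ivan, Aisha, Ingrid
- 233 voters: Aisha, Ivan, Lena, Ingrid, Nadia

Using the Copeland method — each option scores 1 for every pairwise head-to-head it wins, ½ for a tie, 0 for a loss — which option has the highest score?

Ingrid: beats Aisha and Nadia; loses to Lena and Ivan → score 2.
Lena: beats Ingrid, Aisha, and Ivan; loses to Nadia → score 3.
Aisha: beats Ivan and Nadia; loses to Ingrid and Lena → score 2.
Ivan: beats Ingrid; loses to Lena, Aisha, and Nadia → score 1.
Nadia: beats Lena and Ivan; loses to Ingrid and Aisha → score 2.
Lena has the best pairwise record.

Lena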